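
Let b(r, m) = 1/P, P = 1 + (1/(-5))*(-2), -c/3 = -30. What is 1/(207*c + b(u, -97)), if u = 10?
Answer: 7/130415 ≈ 5.3675e-5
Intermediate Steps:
c = 90 (c = -3*(-30) = 90)
P = 7/5 (P = 1 + (1*(-⅕))*(-2) = 1 - ⅕*(-2) = 1 + ⅖ = 7/5 ≈ 1.4000)
b(r, m) = 5/7 (b(r, m) = 1/(7/5) = 5/7)
1/(207*c + b(u, -97)) = 1/(207*90 + 5/7) = 1/(18630 + 5/7) = 1/(130415/7) = 7/130415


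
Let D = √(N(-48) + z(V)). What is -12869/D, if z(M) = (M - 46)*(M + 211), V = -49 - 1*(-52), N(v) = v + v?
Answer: 12869*I*√9298/9298 ≈ 133.46*I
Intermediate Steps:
N(v) = 2*v
V = 3 (V = -49 + 52 = 3)
z(M) = (-46 + M)*(211 + M)
D = I*√9298 (D = √(2*(-48) + (-9706 + 3² + 165*3)) = √(-96 + (-9706 + 9 + 495)) = √(-96 - 9202) = √(-9298) = I*√9298 ≈ 96.426*I)
-12869/D = -12869*(-I*√9298/9298) = -(-12869)*I*√9298/9298 = 12869*I*√9298/9298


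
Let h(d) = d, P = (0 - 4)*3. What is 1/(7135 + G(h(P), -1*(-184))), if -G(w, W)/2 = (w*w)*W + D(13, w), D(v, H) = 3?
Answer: -1/45863 ≈ -2.1804e-5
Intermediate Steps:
P = -12 (P = -4*3 = -12)
G(w, W) = -6 - 2*W*w**2 (G(w, W) = -2*((w*w)*W + 3) = -2*(w**2*W + 3) = -2*(W*w**2 + 3) = -2*(3 + W*w**2) = -6 - 2*W*w**2)
1/(7135 + G(h(P), -1*(-184))) = 1/(7135 + (-6 - 2*(-1*(-184))*(-12)**2)) = 1/(7135 + (-6 - 2*184*144)) = 1/(7135 + (-6 - 52992)) = 1/(7135 - 52998) = 1/(-45863) = -1/45863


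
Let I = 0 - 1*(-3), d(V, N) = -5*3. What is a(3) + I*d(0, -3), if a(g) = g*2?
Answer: -39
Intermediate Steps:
d(V, N) = -15
a(g) = 2*g
I = 3 (I = 0 + 3 = 3)
a(3) + I*d(0, -3) = 2*3 + 3*(-15) = 6 - 45 = -39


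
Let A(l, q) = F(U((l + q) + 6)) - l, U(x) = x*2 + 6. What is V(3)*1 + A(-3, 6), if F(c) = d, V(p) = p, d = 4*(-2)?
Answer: -2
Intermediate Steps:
d = -8
U(x) = 6 + 2*x (U(x) = 2*x + 6 = 6 + 2*x)
F(c) = -8
A(l, q) = -8 - l
V(3)*1 + A(-3, 6) = 3*1 + (-8 - 1*(-3)) = 3 + (-8 + 3) = 3 - 5 = -2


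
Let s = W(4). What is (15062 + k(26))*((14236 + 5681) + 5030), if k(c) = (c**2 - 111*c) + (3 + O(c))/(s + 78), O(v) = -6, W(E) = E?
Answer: 26290670367/82 ≈ 3.2062e+8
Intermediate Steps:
s = 4
k(c) = -3/82 + c**2 - 111*c (k(c) = (c**2 - 111*c) + (3 - 6)/(4 + 78) = (c**2 - 111*c) - 3/82 = -3/82 + c**2 - 111*c)
(15062 + k(26))*((14236 + 5681) + 5030) = (15062 + (-3/82 + 26**2 - 111*26))*((14236 + 5681) + 5030) = (15062 + (-3/82 + 676 - 2886))*(19917 + 5030) = (15062 - 181223/82)*24947 = (1053861/82)*24947 = 26290670367/82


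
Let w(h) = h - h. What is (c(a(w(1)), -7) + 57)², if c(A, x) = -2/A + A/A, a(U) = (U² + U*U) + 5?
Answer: 82944/25 ≈ 3317.8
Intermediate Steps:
w(h) = 0
a(U) = 5 + 2*U² (a(U) = (U² + U²) + 5 = 2*U² + 5 = 5 + 2*U²)
c(A, x) = 1 - 2/A (c(A, x) = -2/A + 1 = 1 - 2/A)
(c(a(w(1)), -7) + 57)² = ((-2 + (5 + 2*0²))/(5 + 2*0²) + 57)² = ((-2 + (5 + 2*0))/(5 + 2*0) + 57)² = ((-2 + (5 + 0))/(5 + 0) + 57)² = ((-2 + 5)/5 + 57)² = ((⅕)*3 + 57)² = (⅗ + 57)² = (288/5)² = 82944/25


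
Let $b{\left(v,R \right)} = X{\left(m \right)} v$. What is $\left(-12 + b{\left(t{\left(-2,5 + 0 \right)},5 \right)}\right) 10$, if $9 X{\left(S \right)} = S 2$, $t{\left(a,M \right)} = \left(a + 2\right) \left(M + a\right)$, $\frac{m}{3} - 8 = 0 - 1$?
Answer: $-120$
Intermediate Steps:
$m = 21$ ($m = 24 + 3 \left(0 - 1\right) = 24 + 3 \left(-1\right) = 24 - 3 = 21$)
$t{\left(a,M \right)} = \left(2 + a\right) \left(M + a\right)$
$X{\left(S \right)} = \frac{2 S}{9}$ ($X{\left(S \right)} = \frac{S 2}{9} = \frac{2 S}{9}$)
$b{\left(v,R \right)} = \frac{14 v}{3}$ ($b{\left(v,R \right)} = \frac{2}{9} \cdot 21 v = \frac{14 v}{3}$)
$\left(-12 + b{\left(t{\left(-2,5 + 0 \right)},5 \right)}\right) 10 = \left(-12 + \frac{14 \left(\left(-2\right)^{2} + 2 \left(5 + 0\right) + 2 \left(-2\right) + \left(5 + 0\right) \left(-2\right)\right)}{3}\right) 10 = \left(-12 + \frac{14 \left(4 + 2 \cdot 5 - 4 + 5 \left(-2\right)\right)}{3}\right) 10 = \left(-12 + \frac{14 \left(4 + 10 - 4 - 10\right)}{3}\right) 10 = \left(-12 + \frac{14}{3} \cdot 0\right) 10 = \left(-12 + 0\right) 10 = \left(-12\right) 10 = -120$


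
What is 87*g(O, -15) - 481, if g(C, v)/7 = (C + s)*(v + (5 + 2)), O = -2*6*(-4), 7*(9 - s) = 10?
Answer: -271225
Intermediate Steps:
s = 53/7 (s = 9 - 1/7*10 = 9 - 10/7 = 53/7 ≈ 7.5714)
O = 48 (O = -12*(-4) = 48)
g(C, v) = 7*(7 + v)*(53/7 + C) (g(C, v) = 7*((C + 53/7)*(v + (5 + 2))) = 7*((53/7 + C)*(v + 7)) = 7*((53/7 + C)*(7 + v)) = 7*((7 + v)*(53/7 + C)) = 7*(7 + v)*(53/7 + C))
87*g(O, -15) - 481 = 87*(371 + 49*48 + 53*(-15) + 7*48*(-15)) - 481 = 87*(371 + 2352 - 795 - 5040) - 481 = 87*(-3112) - 481 = -270744 - 481 = -271225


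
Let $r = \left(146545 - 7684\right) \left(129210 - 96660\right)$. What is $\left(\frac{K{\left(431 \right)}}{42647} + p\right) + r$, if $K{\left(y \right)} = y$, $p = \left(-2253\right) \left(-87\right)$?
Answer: $\frac{192769624212398}{42647} \approx 4.5201 \cdot 10^{9}$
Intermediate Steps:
$p = 196011$
$r = 4519925550$ ($r = 138861 \cdot 32550 = 4519925550$)
$\left(\frac{K{\left(431 \right)}}{42647} + p\right) + r = \left(\frac{431}{42647} + 196011\right) + 4519925550 = \frac{8359281548}{42647} + 4519925550 = \frac{192769624212398}{42647}$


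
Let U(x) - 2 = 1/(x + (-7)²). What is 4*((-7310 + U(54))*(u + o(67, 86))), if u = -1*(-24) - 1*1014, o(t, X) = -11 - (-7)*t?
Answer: 1601794544/103 ≈ 1.5551e+7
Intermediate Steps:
o(t, X) = -11 + 7*t
U(x) = 2 + 1/(49 + x) (U(x) = 2 + 1/(x + (-7)²) = 2 + 1/(x + 49) = 2 + 1/(49 + x))
u = -990 (u = 24 - 1014 = -990)
4*((-7310 + U(54))*(u + o(67, 86))) = 4*((-7310 + (99 + 2*54)/(49 + 54))*(-990 + (-11 + 7*67))) = 4*((-7310 + (99 + 108)/103)*(-990 + (-11 + 469))) = 4*((-7310 + (1/103)*207)*(-990 + 458)) = 4*((-7310 + 207/103)*(-532)) = 4*(-752723/103*(-532)) = 4*(400448636/103) = 1601794544/103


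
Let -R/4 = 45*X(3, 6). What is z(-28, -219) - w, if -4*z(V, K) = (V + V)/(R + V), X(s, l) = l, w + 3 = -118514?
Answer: 65658411/554 ≈ 1.1852e+5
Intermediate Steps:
w = -118517 (w = -3 - 118514 = -118517)
R = -1080 (R = -180*6 = -4*270 = -1080)
z(V, K) = -V/(2*(-1080 + V)) (z(V, K) = -(V + V)/(4*(-1080 + V)) = -2*V/(4*(-1080 + V)) = -V/(2*(-1080 + V)))
z(-28, -219) - w = -1*(-28)/(-2160 + 2*(-28)) - 1*(-118517) = -1*(-28)/(-2160 - 56) + 118517 = -1*(-28)/(-2216) + 118517 = -1*(-28)*(-1/2216) + 118517 = -7/554 + 118517 = 65658411/554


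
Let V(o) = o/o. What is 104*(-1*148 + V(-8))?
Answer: -15288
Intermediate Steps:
V(o) = 1
104*(-1*148 + V(-8)) = 104*(-1*148 + 1) = 104*(-148 + 1) = 104*(-147) = -15288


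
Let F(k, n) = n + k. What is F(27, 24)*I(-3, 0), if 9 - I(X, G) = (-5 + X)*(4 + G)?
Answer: 2091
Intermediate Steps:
I(X, G) = 9 - (-5 + X)*(4 + G)
F(k, n) = k + n
F(27, 24)*I(-3, 0) = (27 + 24)*(29 - 4*(-3) + 5*0 - 1*0*(-3)) = 51*(29 + 12 + 0 + 0) = 51*41 = 2091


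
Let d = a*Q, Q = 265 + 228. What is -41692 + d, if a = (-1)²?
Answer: -41199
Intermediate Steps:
Q = 493
a = 1
d = 493 (d = 1*493 = 493)
-41692 + d = -41692 + 493 = -41199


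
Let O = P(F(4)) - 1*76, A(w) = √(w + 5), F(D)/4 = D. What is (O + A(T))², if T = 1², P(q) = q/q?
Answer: (-75 + √6)² ≈ 5263.6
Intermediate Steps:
F(D) = 4*D
P(q) = 1
T = 1
A(w) = √(5 + w)
O = -75 (O = 1 - 1*76 = 1 - 76 = -75)
(O + A(T))² = (-75 + √(5 + 1))² = (-75 + √6)²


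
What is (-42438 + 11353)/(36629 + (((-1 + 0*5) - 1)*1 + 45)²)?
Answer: -31085/38478 ≈ -0.80786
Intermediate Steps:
(-42438 + 11353)/(36629 + (((-1 + 0*5) - 1)*1 + 45)²) = -31085/(36629 + (((-1 + 0) - 1)*1 + 45)²) = -31085/(36629 + ((-1 - 1)*1 + 45)²) = -31085/(36629 + (-2*1 + 45)²) = -31085/(36629 + (-2 + 45)²) = -31085/(36629 + 43²) = -31085/(36629 + 1849) = -31085/38478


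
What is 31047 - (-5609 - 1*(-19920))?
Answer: 16736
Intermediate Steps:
31047 - (-5609 - 1*(-19920)) = 31047 - (-5609 + 19920) = 31047 - 1*14311 = 31047 - 14311 = 16736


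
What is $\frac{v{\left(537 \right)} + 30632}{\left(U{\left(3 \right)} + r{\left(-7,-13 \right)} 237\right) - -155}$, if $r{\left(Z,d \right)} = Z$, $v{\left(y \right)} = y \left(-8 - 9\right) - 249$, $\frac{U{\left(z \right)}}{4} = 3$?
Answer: $- \frac{10627}{746} \approx -14.245$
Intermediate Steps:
$U{\left(z \right)} = 12$ ($U{\left(z \right)} = 4 \cdot 3 = 12$)
$v{\left(y \right)} = -249 - 17 y$ ($v{\left(y \right)} = y \left(-17\right) - 249 = - 17 y - 249 = -249 - 17 y$)
$\frac{v{\left(537 \right)} + 30632}{\left(U{\left(3 \right)} + r{\left(-7,-13 \right)} 237\right) - -155} = \frac{\left(-249 - 9129\right) + 30632}{\left(12 - 1659\right) - -155} = \frac{\left(-249 - 9129\right) + 30632}{\left(12 - 1659\right) + \left(-227718 + 227873\right)} = \frac{-9378 + 30632}{-1647 + 155} = \frac{21254}{-1492} = 21254 \left(- \frac{1}{1492}\right) = - \frac{10627}{746}$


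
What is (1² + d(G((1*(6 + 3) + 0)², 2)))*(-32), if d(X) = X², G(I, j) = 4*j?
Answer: -2080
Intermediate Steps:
(1² + d(G((1*(6 + 3) + 0)², 2)))*(-32) = (1² + (4*2)²)*(-32) = (1 + 8²)*(-32) = (1 + 64)*(-32) = 65*(-32) = -2080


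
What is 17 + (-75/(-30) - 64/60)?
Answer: 553/30 ≈ 18.433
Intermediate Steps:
17 + (-75/(-30) - 64/60) = 17 + (-75*(-1/30) - 64*1/60) = 17 + (5/2 - 16/15) = 17 + 43/30 = 553/30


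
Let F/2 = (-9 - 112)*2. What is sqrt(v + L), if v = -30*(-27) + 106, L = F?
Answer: 12*sqrt(3) ≈ 20.785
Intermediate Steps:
F = -484 (F = 2*((-9 - 112)*2) = 2*(-121*2) = 2*(-242) = -484)
L = -484
v = 916 (v = 810 + 106 = 916)
sqrt(v + L) = sqrt(916 - 484) = sqrt(432) = 12*sqrt(3)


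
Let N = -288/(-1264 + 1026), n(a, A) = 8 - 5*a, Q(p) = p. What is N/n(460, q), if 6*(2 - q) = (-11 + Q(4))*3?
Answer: -12/22729 ≈ -0.00052796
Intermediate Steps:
q = 11/2 (q = 2 - (-11 + 4)*3/6 = 2 - (-7)*3/6 = 2 - ⅙*(-21) = 2 + 7/2 = 11/2 ≈ 5.5000)
N = 144/119 (N = -288/(-238) = -1/238*(-288) = 144/119 ≈ 1.2101)
N/n(460, q) = 144/(119*(8 - 5*460)) = 144/(119*(8 - 2300)) = (144/119)/(-2292) = (144/119)*(-1/2292) = -12/22729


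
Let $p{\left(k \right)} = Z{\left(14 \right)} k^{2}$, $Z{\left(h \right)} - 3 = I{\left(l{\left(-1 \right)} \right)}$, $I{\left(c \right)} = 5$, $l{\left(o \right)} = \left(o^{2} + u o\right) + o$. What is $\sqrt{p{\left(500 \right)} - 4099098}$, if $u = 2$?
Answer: $i \sqrt{2099098} \approx 1448.8 i$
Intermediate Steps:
$l{\left(o \right)} = o^{2} + 3 o$ ($l{\left(o \right)} = \left(o^{2} + 2 o\right) + o = o^{2} + 3 o$)
$Z{\left(h \right)} = 8$ ($Z{\left(h \right)} = 3 + 5 = 8$)
$p{\left(k \right)} = 8 k^{2}$
$\sqrt{p{\left(500 \right)} - 4099098} = \sqrt{8 \cdot 500^{2} - 4099098} = \sqrt{8 \cdot 250000 - 4099098} = \sqrt{2000000 - 4099098} = \sqrt{-2099098} = i \sqrt{2099098}$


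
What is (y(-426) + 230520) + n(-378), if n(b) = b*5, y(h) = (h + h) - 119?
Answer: 227659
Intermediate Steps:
y(h) = -119 + 2*h (y(h) = 2*h - 119 = -119 + 2*h)
n(b) = 5*b
(y(-426) + 230520) + n(-378) = ((-119 + 2*(-426)) + 230520) + 5*(-378) = ((-119 - 852) + 230520) - 1890 = (-971 + 230520) - 1890 = 229549 - 1890 = 227659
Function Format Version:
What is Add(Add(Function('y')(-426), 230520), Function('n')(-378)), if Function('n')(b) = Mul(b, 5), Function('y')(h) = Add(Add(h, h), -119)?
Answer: 227659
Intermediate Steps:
Function('y')(h) = Add(-119, Mul(2, h)) (Function('y')(h) = Add(Mul(2, h), -119) = Add(-119, Mul(2, h)))
Function('n')(b) = Mul(5, b)
Add(Add(Function('y')(-426), 230520), Function('n')(-378)) = Add(Add(Add(-119, Mul(2, -426)), 230520), Mul(5, -378)) = Add(Add(Add(-119, -852), 230520), -1890) = Add(Add(-971, 230520), -1890) = Add(229549, -1890) = 227659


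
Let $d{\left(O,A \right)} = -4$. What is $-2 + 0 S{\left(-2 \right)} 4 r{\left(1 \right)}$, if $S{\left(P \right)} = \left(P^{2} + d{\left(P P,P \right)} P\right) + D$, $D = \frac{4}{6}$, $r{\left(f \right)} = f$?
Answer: $-2$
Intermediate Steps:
$D = \frac{2}{3}$ ($D = 4 \cdot \frac{1}{6} = \frac{2}{3} \approx 0.66667$)
$S{\left(P \right)} = \frac{2}{3} + P^{2} - 4 P$ ($S{\left(P \right)} = \left(P^{2} - 4 P\right) + \frac{2}{3} = \frac{2}{3} + P^{2} - 4 P$)
$-2 + 0 S{\left(-2 \right)} 4 r{\left(1 \right)} = -2 + 0 \left(\frac{2}{3} + \left(-2\right)^{2} - -8\right) 4 \cdot 1 = -2 + 0 \left(\frac{2}{3} + 4 + 8\right) 4 \cdot 1 = -2 + 0 \cdot \frac{38}{3} \cdot 4 \cdot 1 = -2 + 0 \cdot 4 \cdot 1 = -2 + 0 \cdot 1 = -2 + 0 = -2$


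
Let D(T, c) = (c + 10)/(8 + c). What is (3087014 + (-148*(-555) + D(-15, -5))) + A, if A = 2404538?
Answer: 16721081/3 ≈ 5.5737e+6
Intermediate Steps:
D(T, c) = (10 + c)/(8 + c)
(3087014 + (-148*(-555) + D(-15, -5))) + A = (3087014 + (-148*(-555) + (10 - 5)/(8 - 5))) + 2404538 = (3087014 + (82140 + 5/3)) + 2404538 = (3087014 + 246425/3) + 2404538 = 9507467/3 + 2404538 = 16721081/3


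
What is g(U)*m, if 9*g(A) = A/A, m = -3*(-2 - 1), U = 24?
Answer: 1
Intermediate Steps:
m = 9 (m = -3*(-3) = 9)
g(A) = ⅑ (g(A) = (A/A)/9 = (⅑)*1 = ⅑)
g(U)*m = (⅑)*9 = 1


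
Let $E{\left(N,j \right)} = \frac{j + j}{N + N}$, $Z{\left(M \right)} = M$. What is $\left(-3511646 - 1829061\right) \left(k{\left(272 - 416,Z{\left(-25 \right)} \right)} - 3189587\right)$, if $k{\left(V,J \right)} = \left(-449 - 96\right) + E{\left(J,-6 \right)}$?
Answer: $\frac{425938975538858}{25} \approx 1.7038 \cdot 10^{13}$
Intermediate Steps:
$E{\left(N,j \right)} = \frac{j}{N}$ ($E{\left(N,j \right)} = \frac{2 j}{2 N} = 2 j \frac{1}{2 N} = \frac{j}{N}$)
$k{\left(V,J \right)} = -545 - \frac{6}{J}$ ($k{\left(V,J \right)} = \left(-449 - 96\right) - \frac{6}{J} = -545 - \frac{6}{J}$)
$\left(-3511646 - 1829061\right) \left(k{\left(272 - 416,Z{\left(-25 \right)} \right)} - 3189587\right) = \left(-3511646 - 1829061\right) \left(\left(-545 - \frac{6}{-25}\right) - 3189587\right) = - 5340707 \left(\left(-545 - - \frac{6}{25}\right) - 3189587\right) = - 5340707 \left(\left(-545 + \frac{6}{25}\right) - 3189587\right) = - 5340707 \left(- \frac{13619}{25} - 3189587\right) = \left(-5340707\right) \left(- \frac{79753294}{25}\right) = \frac{425938975538858}{25}$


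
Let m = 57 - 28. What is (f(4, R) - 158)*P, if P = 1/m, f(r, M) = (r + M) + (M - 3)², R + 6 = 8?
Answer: -151/29 ≈ -5.2069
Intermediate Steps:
R = 2 (R = -6 + 8 = 2)
m = 29
f(r, M) = M + r + (-3 + M)² (f(r, M) = (M + r) + (-3 + M)² = M + r + (-3 + M)²)
P = 1/29 ≈ 0.034483
(f(4, R) - 158)*P = ((2 + 4 + (-3 + 2)²) - 158)*(1/29) = ((2 + 4 + (-1)²) - 158)*(1/29) = ((2 + 4 + 1) - 158)*(1/29) = (7 - 158)*(1/29) = -151*1/29 = -151/29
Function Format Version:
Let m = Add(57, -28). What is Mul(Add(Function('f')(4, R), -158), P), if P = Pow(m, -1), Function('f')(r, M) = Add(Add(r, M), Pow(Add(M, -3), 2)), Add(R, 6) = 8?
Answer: Rational(-151, 29) ≈ -5.2069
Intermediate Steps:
R = 2 (R = Add(-6, 8) = 2)
m = 29
Function('f')(r, M) = Add(M, r, Pow(Add(-3, M), 2)) (Function('f')(r, M) = Add(Add(M, r), Pow(Add(-3, M), 2)) = Add(M, r, Pow(Add(-3, M), 2)))
P = Rational(1, 29) (P = Pow(29, -1) = Rational(1, 29) ≈ 0.034483)
Mul(Add(Function('f')(4, R), -158), P) = Mul(Add(Add(2, 4, Pow(Add(-3, 2), 2)), -158), Rational(1, 29)) = Mul(Add(Add(2, 4, Pow(-1, 2)), -158), Rational(1, 29)) = Mul(Add(Add(2, 4, 1), -158), Rational(1, 29)) = Mul(Add(7, -158), Rational(1, 29)) = Mul(-151, Rational(1, 29)) = Rational(-151, 29)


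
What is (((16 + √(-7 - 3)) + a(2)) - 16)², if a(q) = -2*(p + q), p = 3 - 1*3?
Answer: (4 - I*√10)² ≈ 6.0 - 25.298*I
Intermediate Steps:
p = 0 (p = 3 - 3 = 0)
a(q) = -2*q (a(q) = -2*(0 + q) = -2*q)
(((16 + √(-7 - 3)) + a(2)) - 16)² = (((16 + √(-7 - 3)) - 2*2) - 16)² = (((16 + √(-10)) - 4) - 16)² = (((16 + I*√10) - 4) - 16)² = ((12 + I*√10) - 16)² = (-4 + I*√10)²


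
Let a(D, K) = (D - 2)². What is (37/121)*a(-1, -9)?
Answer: 333/121 ≈ 2.7521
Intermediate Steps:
a(D, K) = (-2 + D)²
(37/121)*a(-1, -9) = (37/121)*(-2 - 1)² = (37*(1/121))*(-3)² = (37/121)*9 = 333/121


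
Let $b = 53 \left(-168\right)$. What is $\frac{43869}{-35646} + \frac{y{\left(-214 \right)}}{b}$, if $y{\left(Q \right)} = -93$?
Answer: $- \frac{21516361}{17632888} \approx -1.2202$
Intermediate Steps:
$b = -8904$
$\frac{43869}{-35646} + \frac{y{\left(-214 \right)}}{b} = \frac{43869}{-35646} - \frac{93}{-8904} = 43869 \left(- \frac{1}{35646}\right) - - \frac{31}{2968} = - \frac{14623}{11882} + \frac{31}{2968} = - \frac{21516361}{17632888}$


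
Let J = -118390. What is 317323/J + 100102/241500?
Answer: -1619560718/714779625 ≈ -2.2658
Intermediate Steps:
317323/J + 100102/241500 = 317323/(-118390) + 100102/241500 = 317323*(-1/118390) + 100102*(1/241500) = -317323/118390 + 50051/120750 = -1619560718/714779625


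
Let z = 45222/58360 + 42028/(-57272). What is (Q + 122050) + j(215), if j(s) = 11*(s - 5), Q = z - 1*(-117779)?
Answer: 50582753662199/208899620 ≈ 2.4214e+5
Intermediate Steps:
z = 8575019/208899620 (z = 45222*(1/58360) + 42028*(-1/57272) = 22611/29180 - 10507/14318 = 8575019/208899620 ≈ 0.041049)
Q = 24603996918999/208899620 (Q = 8575019/208899620 - 1*(-117779) = 8575019/208899620 + 117779 = 24603996918999/208899620 ≈ 1.1778e+5)
j(s) = -55 + 11*s (j(s) = 11*(-5 + s) = -55 + 11*s)
(Q + 122050) + j(215) = (24603996918999/208899620 + 122050) + (-55 + 11*215) = 50100195539999/208899620 + (-55 + 2365) = 50100195539999/208899620 + 2310 = 50582753662199/208899620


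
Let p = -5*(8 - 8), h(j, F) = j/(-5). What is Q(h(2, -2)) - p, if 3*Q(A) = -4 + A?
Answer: -22/15 ≈ -1.4667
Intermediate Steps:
h(j, F) = -j/5 (h(j, F) = j*(-⅕) = -j/5)
Q(A) = -4/3 + A/3 (Q(A) = (-4 + A)/3 = -4/3 + A/3)
p = 0 (p = -5*0 = 0)
Q(h(2, -2)) - p = (-4/3 + (-⅕*2)/3) - 1*0 = (-4/3 + (⅓)*(-⅖)) + 0 = (-4/3 - 2/15) + 0 = -22/15 + 0 = -22/15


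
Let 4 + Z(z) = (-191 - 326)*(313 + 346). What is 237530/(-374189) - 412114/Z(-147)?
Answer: 73280391836/127488811623 ≈ 0.57480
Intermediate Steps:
Z(z) = -340707 (Z(z) = -4 + (-191 - 326)*(313 + 346) = -4 - 517*659 = -4 - 340703 = -340707)
237530/(-374189) - 412114/Z(-147) = 237530/(-374189) - 412114/(-340707) = 237530*(-1/374189) - 412114*(-1/340707) = -237530/374189 + 412114/340707 = 73280391836/127488811623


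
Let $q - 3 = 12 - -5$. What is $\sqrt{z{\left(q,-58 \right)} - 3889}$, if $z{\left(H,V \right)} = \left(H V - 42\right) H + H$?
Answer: $3 i \sqrt{3101} \approx 167.06 i$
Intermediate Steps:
$q = 20$ ($q = 3 + \left(12 - -5\right) = 3 + \left(12 + 5\right) = 3 + 17 = 20$)
$z{\left(H,V \right)} = H + H \left(-42 + H V\right)$ ($z{\left(H,V \right)} = \left(-42 + H V\right) H + H = H \left(-42 + H V\right) + H = H + H \left(-42 + H V\right)$)
$\sqrt{z{\left(q,-58 \right)} - 3889} = \sqrt{20 \left(-41 + 20 \left(-58\right)\right) - 3889} = \sqrt{20 \left(-41 - 1160\right) - 3889} = \sqrt{20 \left(-1201\right) - 3889} = \sqrt{-24020 - 3889} = \sqrt{-27909} = 3 i \sqrt{3101}$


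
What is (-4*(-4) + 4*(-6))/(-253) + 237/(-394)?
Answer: -56809/99682 ≈ -0.56990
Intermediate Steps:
(-4*(-4) + 4*(-6))/(-253) + 237/(-394) = (16 - 24)*(-1/253) + 237*(-1/394) = -8*(-1/253) - 237/394 = 8/253 - 237/394 = -56809/99682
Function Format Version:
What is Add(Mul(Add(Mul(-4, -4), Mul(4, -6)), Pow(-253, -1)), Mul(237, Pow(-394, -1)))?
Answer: Rational(-56809, 99682) ≈ -0.56990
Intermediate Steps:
Add(Mul(Add(Mul(-4, -4), Mul(4, -6)), Pow(-253, -1)), Mul(237, Pow(-394, -1))) = Add(Mul(Add(16, -24), Rational(-1, 253)), Mul(237, Rational(-1, 394))) = Add(Mul(-8, Rational(-1, 253)), Rational(-237, 394)) = Add(Rational(8, 253), Rational(-237, 394)) = Rational(-56809, 99682)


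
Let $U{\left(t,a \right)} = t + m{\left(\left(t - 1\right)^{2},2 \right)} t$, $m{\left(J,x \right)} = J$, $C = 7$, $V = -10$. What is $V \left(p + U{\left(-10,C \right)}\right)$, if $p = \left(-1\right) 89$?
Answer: $13090$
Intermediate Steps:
$p = -89$
$U{\left(t,a \right)} = t + t \left(-1 + t\right)^{2}$ ($U{\left(t,a \right)} = t + \left(t - 1\right)^{2} t = t + \left(-1 + t\right)^{2} t = t + t \left(-1 + t\right)^{2}$)
$V \left(p + U{\left(-10,C \right)}\right) = - 10 \left(-89 - 10 \left(1 + \left(-1 - 10\right)^{2}\right)\right) = - 10 \left(-89 - 10 \left(1 + \left(-11\right)^{2}\right)\right) = - 10 \left(-89 - 10 \left(1 + 121\right)\right) = - 10 \left(-89 - 1220\right) = \left(-10\right) \left(-1309\right) = 13090$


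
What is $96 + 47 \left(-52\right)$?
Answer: $-2348$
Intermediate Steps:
$96 + 47 \left(-52\right) = 96 - 2444 = -2348$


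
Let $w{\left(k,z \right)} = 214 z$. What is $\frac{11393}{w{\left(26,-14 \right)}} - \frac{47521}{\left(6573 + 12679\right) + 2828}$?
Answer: $- \frac{98482589}{16537920} \approx -5.955$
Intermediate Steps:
$\frac{11393}{w{\left(26,-14 \right)}} - \frac{47521}{\left(6573 + 12679\right) + 2828} = \frac{11393}{214 \left(-14\right)} - \frac{47521}{\left(6573 + 12679\right) + 2828} = \frac{11393}{-2996} - \frac{47521}{19252 + 2828} = 11393 \left(- \frac{1}{2996}\right) - \frac{47521}{22080} = - \frac{11393}{2996} - \frac{47521}{22080} = - \frac{98482589}{16537920}$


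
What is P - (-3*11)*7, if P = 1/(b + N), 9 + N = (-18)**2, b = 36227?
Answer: 8441203/36542 ≈ 231.00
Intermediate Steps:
N = 315 (N = -9 + (-18)**2 = -9 + 324 = 315)
P = 1/36542 (P = 1/(36227 + 315) = 1/36542 ≈ 2.7366e-5)
P - (-3*11)*7 = 1/36542 - (-3*11)*7 = 1/36542 - (-33)*7 = 1/36542 - 1*(-231) = 1/36542 + 231 = 8441203/36542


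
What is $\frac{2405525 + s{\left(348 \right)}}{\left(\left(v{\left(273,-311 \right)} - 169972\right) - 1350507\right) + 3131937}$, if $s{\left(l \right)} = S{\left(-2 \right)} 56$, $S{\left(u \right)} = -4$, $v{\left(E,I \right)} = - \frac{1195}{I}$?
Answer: $\frac{748048611}{501164633} \approx 1.4926$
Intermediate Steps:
$s{\left(l \right)} = -224$ ($s{\left(l \right)} = \left(-4\right) 56 = -224$)
$\frac{2405525 + s{\left(348 \right)}}{\left(\left(v{\left(273,-311 \right)} - 169972\right) - 1350507\right) + 3131937} = \frac{2405525 - 224}{\left(\left(- \frac{1195}{-311} - 169972\right) - 1350507\right) + 3131937} = \frac{2405301}{\left(\left(\left(-1195\right) \left(- \frac{1}{311}\right) - 169972\right) - 1350507\right) + 3131937} = \frac{2405301}{\left(\left(\frac{1195}{311} - 169972\right) - 1350507\right) + 3131937} = \frac{2405301}{\left(- \frac{52860097}{311} - 1350507\right) + 3131937} = \frac{2405301}{- \frac{472867774}{311} + 3131937} = \frac{2405301}{\frac{501164633}{311}} = 2405301 \cdot \frac{311}{501164633} = \frac{748048611}{501164633}$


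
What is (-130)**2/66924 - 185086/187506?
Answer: -7652/10417 ≈ -0.73457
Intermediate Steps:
(-130)**2/66924 - 185086/187506 = 16900*(1/66924) - 185086*1/187506 = 25/99 - 8413/8523 = -7652/10417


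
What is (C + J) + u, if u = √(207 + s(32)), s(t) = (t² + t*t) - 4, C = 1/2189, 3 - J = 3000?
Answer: -6560432/2189 + √2251 ≈ -2949.6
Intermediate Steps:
J = -2997 (J = 3 - 1*3000 = 3 - 3000 = -2997)
C = 1/2189 ≈ 0.00045683
s(t) = -4 + 2*t² (s(t) = (t² + t²) - 4 = 2*t² - 4 = -4 + 2*t²)
u = √2251 (u = √(207 + (-4 + 2*32²)) = √(207 + (-4 + 2*1024)) = √(207 + (-4 + 2048)) = √(207 + 2044) = √2251 ≈ 47.445)
(C + J) + u = (1/2189 - 2997) + √2251 = -6560432/2189 + √2251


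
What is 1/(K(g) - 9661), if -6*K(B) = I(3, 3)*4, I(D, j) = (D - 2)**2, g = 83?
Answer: -3/28985 ≈ -0.00010350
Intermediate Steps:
I(D, j) = (-2 + D)**2
K(B) = -2/3 (K(B) = -(-2 + 3)**2*4/6 = -1**2*4/6 = -4/6 = -1/6*4 = -2/3)
1/(K(g) - 9661) = 1/(-2/3 - 9661) = 1/(-28985/3) = -3/28985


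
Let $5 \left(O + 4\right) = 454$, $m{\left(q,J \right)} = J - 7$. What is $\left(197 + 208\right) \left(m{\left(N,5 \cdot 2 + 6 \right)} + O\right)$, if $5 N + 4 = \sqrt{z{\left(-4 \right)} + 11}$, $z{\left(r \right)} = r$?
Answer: $38799$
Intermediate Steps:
$N = - \frac{4}{5} + \frac{\sqrt{7}}{5}$ ($N = - \frac{4}{5} + \frac{\sqrt{-4 + 11}}{5} = - \frac{4}{5} + \frac{\sqrt{7}}{5} \approx -0.27085$)
$m{\left(q,J \right)} = -7 + J$ ($m{\left(q,J \right)} = J - 7 = -7 + J$)
$O = \frac{434}{5}$ ($O = -4 + \frac{1}{5} \cdot 454 = -4 + \frac{454}{5} = \frac{434}{5} \approx 86.8$)
$\left(197 + 208\right) \left(m{\left(N,5 \cdot 2 + 6 \right)} + O\right) = \left(197 + 208\right) \left(\left(-7 + \left(5 \cdot 2 + 6\right)\right) + \frac{434}{5}\right) = 405 \left(\left(-7 + \left(10 + 6\right)\right) + \frac{434}{5}\right) = 405 \left(\left(-7 + 16\right) + \frac{434}{5}\right) = 405 \left(9 + \frac{434}{5}\right) = 405 \cdot \frac{479}{5} = 38799$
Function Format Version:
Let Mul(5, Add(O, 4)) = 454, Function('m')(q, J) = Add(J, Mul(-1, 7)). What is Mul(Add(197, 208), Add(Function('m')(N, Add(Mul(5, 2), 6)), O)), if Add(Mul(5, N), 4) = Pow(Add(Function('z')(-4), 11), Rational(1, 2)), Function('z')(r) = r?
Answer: 38799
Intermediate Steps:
N = Add(Rational(-4, 5), Mul(Rational(1, 5), Pow(7, Rational(1, 2)))) (N = Add(Rational(-4, 5), Mul(Rational(1, 5), Pow(Add(-4, 11), Rational(1, 2)))) = Add(Rational(-4, 5), Mul(Rational(1, 5), Pow(7, Rational(1, 2)))) ≈ -0.27085)
Function('m')(q, J) = Add(-7, J) (Function('m')(q, J) = Add(J, -7) = Add(-7, J))
O = Rational(434, 5) (O = Add(-4, Mul(Rational(1, 5), 454)) = Add(-4, Rational(454, 5)) = Rational(434, 5) ≈ 86.800)
Mul(Add(197, 208), Add(Function('m')(N, Add(Mul(5, 2), 6)), O)) = Mul(Add(197, 208), Add(Add(-7, Add(Mul(5, 2), 6)), Rational(434, 5))) = Mul(405, Add(Add(-7, Add(10, 6)), Rational(434, 5))) = Mul(405, Add(Add(-7, 16), Rational(434, 5))) = Mul(405, Add(9, Rational(434, 5))) = Mul(405, Rational(479, 5)) = 38799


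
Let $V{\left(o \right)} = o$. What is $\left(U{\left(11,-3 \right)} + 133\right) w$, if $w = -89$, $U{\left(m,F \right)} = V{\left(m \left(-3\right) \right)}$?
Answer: $-8900$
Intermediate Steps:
$U{\left(m,F \right)} = - 3 m$ ($U{\left(m,F \right)} = m \left(-3\right) = - 3 m$)
$\left(U{\left(11,-3 \right)} + 133\right) w = \left(\left(-3\right) 11 + 133\right) \left(-89\right) = \left(-33 + 133\right) \left(-89\right) = 100 \left(-89\right) = -8900$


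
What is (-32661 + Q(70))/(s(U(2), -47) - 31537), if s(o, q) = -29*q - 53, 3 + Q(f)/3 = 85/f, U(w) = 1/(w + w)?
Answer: 457329/423178 ≈ 1.0807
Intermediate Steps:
U(w) = 1/(2*w)
Q(f) = -9 + 255/f (Q(f) = -9 + 3*(85/f) = -9 + 255/f)
s(o, q) = -53 - 29*q
(-32661 + Q(70))/(s(U(2), -47) - 31537) = (-32661 + (-9 + 255/70))/((-53 - 29*(-47)) - 31537) = (-32661 + (-9 + 255*(1/70)))/((-53 + 1363) - 31537) = (-32661 + (-9 + 51/14))/(1310 - 31537) = (-32661 - 75/14)/(-30227) = -457329/14*(-1/30227) = 457329/423178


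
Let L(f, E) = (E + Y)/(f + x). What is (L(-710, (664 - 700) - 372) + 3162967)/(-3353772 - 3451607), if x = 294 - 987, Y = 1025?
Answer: -4437642084/9547946737 ≈ -0.46477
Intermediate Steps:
x = -693
L(f, E) = (1025 + E)/(-693 + f) (L(f, E) = (E + 1025)/(f - 693) = (1025 + E)/(-693 + f))
(L(-710, (664 - 700) - 372) + 3162967)/(-3353772 - 3451607) = ((1025 + ((664 - 700) - 372))/(-693 - 710) + 3162967)/(-3353772 - 3451607) = ((1025 + (-36 - 372))/(-1403) + 3162967)/(-6805379) = (-(1025 - 408)/1403 + 3162967)*(-1/6805379) = (-1/1403*617 + 3162967)*(-1/6805379) = (-617/1403 + 3162967)*(-1/6805379) = (4437642084/1403)*(-1/6805379) = -4437642084/9547946737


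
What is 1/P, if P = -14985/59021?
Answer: -59021/14985 ≈ -3.9387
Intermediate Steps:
P = -14985/59021 (P = -14985*1/59021 = -14985/59021 ≈ -0.25389)
1/P = 1/(-14985/59021) = -59021/14985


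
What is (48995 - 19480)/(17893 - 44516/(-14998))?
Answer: 44266597/26840373 ≈ 1.6493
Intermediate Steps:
(48995 - 19480)/(17893 - 44516/(-14998)) = 29515/(17893 - 44516*(-1/14998)) = 29515/(17893 + 22258/7499) = 29515/(134201865/7499) = 29515*(7499/134201865) = 44266597/26840373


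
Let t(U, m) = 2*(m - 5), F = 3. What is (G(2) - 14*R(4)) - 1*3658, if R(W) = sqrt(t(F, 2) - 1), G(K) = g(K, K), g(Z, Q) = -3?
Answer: -3661 - 14*I*sqrt(7) ≈ -3661.0 - 37.041*I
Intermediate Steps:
t(U, m) = -10 + 2*m (t(U, m) = 2*(-5 + m) = -10 + 2*m)
G(K) = -3
R(W) = I*sqrt(7) (R(W) = sqrt((-10 + 2*2) - 1) = sqrt((-10 + 4) - 1) = sqrt(-6 - 1) = sqrt(-7) = I*sqrt(7))
(G(2) - 14*R(4)) - 1*3658 = (-3 - 14*I*sqrt(7)) - 1*3658 = (-3 - 14*I*sqrt(7)) - 3658 = -3661 - 14*I*sqrt(7)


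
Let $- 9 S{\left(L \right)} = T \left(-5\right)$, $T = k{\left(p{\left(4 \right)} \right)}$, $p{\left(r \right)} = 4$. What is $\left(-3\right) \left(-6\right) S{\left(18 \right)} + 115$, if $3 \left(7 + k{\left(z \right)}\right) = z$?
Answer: $\frac{175}{3} \approx 58.333$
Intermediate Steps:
$k{\left(z \right)} = -7 + \frac{z}{3}$
$T = - \frac{17}{3}$ ($T = -7 + \frac{1}{3} \cdot 4 = -7 + \frac{4}{3} = - \frac{17}{3} \approx -5.6667$)
$S{\left(L \right)} = - \frac{85}{27}$ ($S{\left(L \right)} = - \frac{\left(- \frac{17}{3}\right) \left(-5\right)}{9} = \left(- \frac{1}{9}\right) \frac{85}{3} = - \frac{85}{27}$)
$\left(-3\right) \left(-6\right) S{\left(18 \right)} + 115 = \left(-3\right) \left(-6\right) \left(- \frac{85}{27}\right) + 115 = 18 \left(- \frac{85}{27}\right) + 115 = - \frac{170}{3} + 115 = \frac{175}{3}$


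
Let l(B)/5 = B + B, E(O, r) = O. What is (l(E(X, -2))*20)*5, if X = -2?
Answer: -2000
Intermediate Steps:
l(B) = 10*B (l(B) = 5*(B + B) = 5*(2*B) = 10*B)
(l(E(X, -2))*20)*5 = ((10*(-2))*20)*5 = -20*20*5 = -400*5 = -2000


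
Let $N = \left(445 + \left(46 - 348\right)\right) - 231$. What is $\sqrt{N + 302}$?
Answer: $\sqrt{214} \approx 14.629$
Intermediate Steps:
$N = -88$ ($N = \left(445 + \left(46 - 348\right)\right) - 231 = \left(445 - 302\right) - 231 = 143 - 231 = -88$)
$\sqrt{N + 302} = \sqrt{-88 + 302} = \sqrt{214}$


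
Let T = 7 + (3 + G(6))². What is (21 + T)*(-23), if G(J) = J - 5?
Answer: -1012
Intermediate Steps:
G(J) = -5 + J
T = 23 (T = 7 + (3 + (-5 + 6))² = 7 + (3 + 1)² = 7 + 4² = 7 + 16 = 23)
(21 + T)*(-23) = (21 + 23)*(-23) = 44*(-23) = -1012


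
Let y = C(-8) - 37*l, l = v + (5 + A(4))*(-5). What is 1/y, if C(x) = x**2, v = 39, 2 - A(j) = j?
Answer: -1/824 ≈ -0.0012136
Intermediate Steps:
A(j) = 2 - j
l = 24 (l = 39 + (5 + (2 - 1*4))*(-5) = 39 + (5 + (2 - 4))*(-5) = 39 + (5 - 2)*(-5) = 39 + 3*(-5) = 39 - 15 = 24)
y = -824 (y = (-8)**2 - 37*24 = 64 - 888 = -824)
1/y = 1/(-824) = -1/824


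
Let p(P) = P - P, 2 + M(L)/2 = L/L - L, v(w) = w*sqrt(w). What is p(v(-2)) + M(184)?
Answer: -370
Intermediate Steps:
v(w) = w**(3/2)
M(L) = -2 - 2*L (M(L) = -4 + 2*(L/L - L) = -4 + 2*(1 - L) = -4 + (2 - 2*L) = -2 - 2*L)
p(P) = 0
p(v(-2)) + M(184) = 0 + (-2 - 2*184) = 0 + (-2 - 368) = 0 - 370 = -370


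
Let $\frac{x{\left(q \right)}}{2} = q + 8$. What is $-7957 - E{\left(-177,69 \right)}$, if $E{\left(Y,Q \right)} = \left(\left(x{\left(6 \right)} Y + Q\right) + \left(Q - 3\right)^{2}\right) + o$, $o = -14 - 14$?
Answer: $-7398$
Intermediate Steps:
$x{\left(q \right)} = 16 + 2 q$ ($x{\left(q \right)} = 2 \left(q + 8\right) = 2 \left(8 + q\right) = 16 + 2 q$)
$o = -28$ ($o = -14 - 14 = -28$)
$E{\left(Y,Q \right)} = -28 + Q + \left(-3 + Q\right)^{2} + 28 Y$ ($E{\left(Y,Q \right)} = \left(\left(\left(16 + 2 \cdot 6\right) Y + Q\right) + \left(Q - 3\right)^{2}\right) - 28 = \left(\left(\left(16 + 12\right) Y + Q\right) + \left(-3 + Q\right)^{2}\right) - 28 = \left(\left(28 Y + Q\right) + \left(-3 + Q\right)^{2}\right) - 28 = \left(\left(Q + 28 Y\right) + \left(-3 + Q\right)^{2}\right) - 28 = \left(Q + \left(-3 + Q\right)^{2} + 28 Y\right) - 28 = -28 + Q + \left(-3 + Q\right)^{2} + 28 Y$)
$-7957 - E{\left(-177,69 \right)} = -7957 - \left(-28 + 69 + \left(-3 + 69\right)^{2} + 28 \left(-177\right)\right) = -7957 - \left(-28 + 69 + 66^{2} - 4956\right) = -7957 - \left(-28 + 69 + 4356 - 4956\right) = -7957 - -559 = -7957 + 559 = -7398$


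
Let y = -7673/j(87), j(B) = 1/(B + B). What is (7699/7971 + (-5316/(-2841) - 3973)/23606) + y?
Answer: -237902703827317415/178190764422 ≈ -1.3351e+6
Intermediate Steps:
j(B) = 1/(2*B)
y = -1335102 (y = -7673/((1/2)/87) = -7673/((1/2)*(1/87)) = -7673/1/174 = -7673*174 = -1335102)
(7699/7971 + (-5316/(-2841) - 3973)/23606) + y = (7699/7971 + (-5316/(-2841) - 3973)/23606) - 1335102 = (7699*(1/7971) + (-5316*(-1/2841) - 3973)*(1/23606)) - 1335102 = (7699/7971 + (1772/947 - 3973)*(1/23606)) - 1335102 = (7699/7971 - 3760659/947*1/23606) - 1335102 = (7699/7971 - 3760659/22354882) - 1335102 = 142134023629/178190764422 - 1335102 = -237902703827317415/178190764422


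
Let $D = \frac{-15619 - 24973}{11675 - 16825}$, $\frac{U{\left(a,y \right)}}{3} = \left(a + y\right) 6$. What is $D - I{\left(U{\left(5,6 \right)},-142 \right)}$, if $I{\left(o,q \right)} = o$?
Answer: $- \frac{489554}{2575} \approx -190.12$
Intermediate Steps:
$U{\left(a,y \right)} = 18 a + 18 y$ ($U{\left(a,y \right)} = 3 \left(a + y\right) 6 = 3 \left(6 a + 6 y\right) = 18 a + 18 y$)
$D = \frac{20296}{2575}$ ($D = - \frac{40592}{-5150} = \left(-40592\right) \left(- \frac{1}{5150}\right) = \frac{20296}{2575} \approx 7.8819$)
$D - I{\left(U{\left(5,6 \right)},-142 \right)} = \frac{20296}{2575} - \left(18 \cdot 5 + 18 \cdot 6\right) = \frac{20296}{2575} - \left(90 + 108\right) = \frac{20296}{2575} - 198 = - \frac{489554}{2575}$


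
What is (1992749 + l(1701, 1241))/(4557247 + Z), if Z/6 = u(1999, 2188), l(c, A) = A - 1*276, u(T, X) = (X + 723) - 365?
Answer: 1993714/4572523 ≈ 0.43602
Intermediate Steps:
u(T, X) = 358 + X (u(T, X) = (723 + X) - 365 = 358 + X)
l(c, A) = -276 + A (l(c, A) = A - 276 = -276 + A)
Z = 15276 (Z = 6*(358 + 2188) = 6*2546 = 15276)
(1992749 + l(1701, 1241))/(4557247 + Z) = (1992749 + (-276 + 1241))/(4557247 + 15276) = (1992749 + 965)/4572523 = 1993714*(1/4572523) = 1993714/4572523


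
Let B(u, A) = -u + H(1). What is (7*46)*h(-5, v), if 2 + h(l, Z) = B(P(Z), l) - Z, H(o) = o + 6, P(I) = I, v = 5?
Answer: -1610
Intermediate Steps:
H(o) = 6 + o
B(u, A) = 7 - u (B(u, A) = -u + (6 + 1) = -u + 7 = 7 - u)
h(l, Z) = 5 - 2*Z (h(l, Z) = -2 + ((7 - Z) - Z) = -2 + (7 - 2*Z) = 5 - 2*Z)
(7*46)*h(-5, v) = (7*46)*(5 - 2*5) = 322*(5 - 10) = 322*(-5) = -1610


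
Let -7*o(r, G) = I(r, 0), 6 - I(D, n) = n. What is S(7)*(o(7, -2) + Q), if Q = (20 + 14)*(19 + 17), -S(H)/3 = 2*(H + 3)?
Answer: -513720/7 ≈ -73389.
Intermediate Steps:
S(H) = -18 - 6*H (S(H) = -6*(H + 3) = -6*(3 + H) = -3*(6 + 2*H) = -18 - 6*H)
Q = 1224 (Q = 34*36 = 1224)
I(D, n) = 6 - n
o(r, G) = -6/7 (o(r, G) = -(6 - 1*0)/7 = -(6 + 0)/7 = -1/7*6 = -6/7)
S(7)*(o(7, -2) + Q) = (-18 - 6*7)*(-6/7 + 1224) = (-18 - 42)*(8562/7) = -60*8562/7 = -513720/7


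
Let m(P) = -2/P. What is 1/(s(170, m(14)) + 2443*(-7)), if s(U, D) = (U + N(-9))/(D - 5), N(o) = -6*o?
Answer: -9/154301 ≈ -5.8328e-5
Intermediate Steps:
s(U, D) = (54 + U)/(-5 + D) (s(U, D) = (U - 6*(-9))/(D - 5) = (U + 54)/(-5 + D) = (54 + U)/(-5 + D))
1/(s(170, m(14)) + 2443*(-7)) = 1/((54 + 170)/(-5 - 2/14) + 2443*(-7)) = 1/(224/(-5 - 2*1/14) - 17101) = 1/(224/(-5 - ⅐) - 17101) = 1/(224/(-36/7) - 17101) = 1/(-7/36*224 - 17101) = 1/(-392/9 - 17101) = 1/(-154301/9) = -9/154301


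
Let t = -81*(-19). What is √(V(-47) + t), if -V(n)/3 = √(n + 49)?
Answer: √(1539 - 3*√2) ≈ 39.176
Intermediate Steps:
t = 1539
V(n) = -3*√(49 + n) (V(n) = -3*√(n + 49) = -3*√(49 + n))
√(V(-47) + t) = √(-3*√(49 - 47) + 1539) = √(-3*√2 + 1539) = √(1539 - 3*√2)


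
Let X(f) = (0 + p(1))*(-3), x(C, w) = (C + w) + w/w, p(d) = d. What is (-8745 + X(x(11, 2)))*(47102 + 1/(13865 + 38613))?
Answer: -10811735243118/26239 ≈ -4.1205e+8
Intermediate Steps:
x(C, w) = 1 + C + w (x(C, w) = (C + w) + 1 = 1 + C + w)
X(f) = -3 (X(f) = (0 + 1)*(-3) = 1*(-3) = -3)
(-8745 + X(x(11, 2)))*(47102 + 1/(13865 + 38613)) = (-8745 - 3)*(47102 + 1/(13865 + 38613)) = -8748*(47102 + 1/52478) = -8748*2471818757/52478 = -10811735243118/26239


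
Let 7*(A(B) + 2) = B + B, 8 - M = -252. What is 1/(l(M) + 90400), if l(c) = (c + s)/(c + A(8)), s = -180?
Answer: 911/82354680 ≈ 1.1062e-5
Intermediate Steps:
M = 260 (M = 8 - 1*(-252) = 8 + 252 = 260)
A(B) = -2 + 2*B/7 (A(B) = -2 + (B + B)/7 = -2 + (2*B)/7 = -2 + 2*B/7)
l(c) = (-180 + c)/(2/7 + c) (l(c) = (c - 180)/(c + (-2 + (2/7)*8)) = (-180 + c)/(c + (-2 + 16/7)) = (-180 + c)/(c + 2/7) = (-180 + c)/(2/7 + c))
1/(l(M) + 90400) = 1/(7*(-180 + 260)/(2 + 7*260) + 90400) = 1/(7*80/(2 + 1820) + 90400) = 1/(7*80/1822 + 90400) = 1/(7*(1/1822)*80 + 90400) = 1/(280/911 + 90400) = 1/(82354680/911) = 911/82354680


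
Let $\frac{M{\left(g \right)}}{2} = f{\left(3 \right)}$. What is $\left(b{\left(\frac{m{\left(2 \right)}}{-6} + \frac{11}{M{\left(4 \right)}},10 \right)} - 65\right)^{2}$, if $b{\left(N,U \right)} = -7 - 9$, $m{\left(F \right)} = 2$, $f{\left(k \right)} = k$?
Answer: $6561$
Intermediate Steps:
$M{\left(g \right)} = 6$ ($M{\left(g \right)} = 2 \cdot 3 = 6$)
$b{\left(N,U \right)} = -16$ ($b{\left(N,U \right)} = -7 - 9 = -16$)
$\left(b{\left(\frac{m{\left(2 \right)}}{-6} + \frac{11}{M{\left(4 \right)}},10 \right)} - 65\right)^{2} = \left(-16 - 65\right)^{2} = \left(-81\right)^{2} = 6561$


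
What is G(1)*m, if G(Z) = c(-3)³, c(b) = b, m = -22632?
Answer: 611064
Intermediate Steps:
G(Z) = -27 (G(Z) = (-3)³ = -27)
G(1)*m = -27*(-22632) = 611064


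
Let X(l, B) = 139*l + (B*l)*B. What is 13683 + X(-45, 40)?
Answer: -64572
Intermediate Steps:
X(l, B) = 139*l + l*B²
13683 + X(-45, 40) = 13683 - 45*(139 + 40²) = 13683 - 45*(139 + 1600) = 13683 - 45*1739 = 13683 - 78255 = -64572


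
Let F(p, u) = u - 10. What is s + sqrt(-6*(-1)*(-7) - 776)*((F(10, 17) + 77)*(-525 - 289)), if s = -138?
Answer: -138 - 68376*I*sqrt(818) ≈ -138.0 - 1.9556e+6*I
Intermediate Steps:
F(p, u) = -10 + u
s + sqrt(-6*(-1)*(-7) - 776)*((F(10, 17) + 77)*(-525 - 289)) = -138 + sqrt(-6*(-1)*(-7) - 776)*(((-10 + 17) + 77)*(-525 - 289)) = -138 + sqrt(6*(-7) - 776)*((7 + 77)*(-814)) = -138 + sqrt(-42 - 776)*(84*(-814)) = -138 + sqrt(-818)*(-68376) = -138 + (I*sqrt(818))*(-68376) = -138 - 68376*I*sqrt(818)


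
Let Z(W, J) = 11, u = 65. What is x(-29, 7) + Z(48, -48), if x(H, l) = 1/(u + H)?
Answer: 397/36 ≈ 11.028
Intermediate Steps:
x(H, l) = 1/(65 + H)
x(-29, 7) + Z(48, -48) = 1/(65 - 29) + 11 = 1/36 + 11 = 397/36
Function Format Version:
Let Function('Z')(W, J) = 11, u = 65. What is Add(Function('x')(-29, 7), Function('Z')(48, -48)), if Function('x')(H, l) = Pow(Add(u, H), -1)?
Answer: Rational(397, 36) ≈ 11.028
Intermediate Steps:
Function('x')(H, l) = Pow(Add(65, H), -1)
Add(Function('x')(-29, 7), Function('Z')(48, -48)) = Add(Pow(Add(65, -29), -1), 11) = Add(Pow(36, -1), 11) = Add(Rational(1, 36), 11) = Rational(397, 36)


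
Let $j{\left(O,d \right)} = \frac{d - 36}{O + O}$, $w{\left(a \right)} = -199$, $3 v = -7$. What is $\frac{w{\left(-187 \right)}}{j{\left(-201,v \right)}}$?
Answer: $- \frac{239994}{115} \approx -2086.9$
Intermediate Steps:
$v = - \frac{7}{3}$ ($v = \frac{1}{3} \left(-7\right) = - \frac{7}{3} \approx -2.3333$)
$j{\left(O,d \right)} = \frac{-36 + d}{2 O}$
$\frac{w{\left(-187 \right)}}{j{\left(-201,v \right)}} = - \frac{199}{\frac{1}{2} \frac{1}{-201} \left(-36 - \frac{7}{3}\right)} = - \frac{199}{\frac{1}{2} \left(- \frac{1}{201}\right) \left(- \frac{115}{3}\right)} = - \frac{199}{\frac{115}{1206}} = \left(-199\right) \frac{1206}{115} = - \frac{239994}{115}$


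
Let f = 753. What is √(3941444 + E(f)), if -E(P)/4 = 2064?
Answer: 2*√983297 ≈ 1983.2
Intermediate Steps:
E(P) = -8256 (E(P) = -4*2064 = -8256)
√(3941444 + E(f)) = √(3941444 - 8256) = √3933188 = 2*√983297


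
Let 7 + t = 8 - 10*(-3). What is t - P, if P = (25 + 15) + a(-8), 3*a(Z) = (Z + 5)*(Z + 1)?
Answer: -16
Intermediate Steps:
a(Z) = (1 + Z)*(5 + Z)/3 (a(Z) = ((Z + 5)*(Z + 1))/3 = ((5 + Z)*(1 + Z))/3 = ((1 + Z)*(5 + Z))/3 = (1 + Z)*(5 + Z)/3)
t = 31 (t = -7 + (8 - 10*(-3)) = -7 + (8 + 30) = -7 + 38 = 31)
P = 47 (P = (25 + 15) + (5/3 + 2*(-8) + (1/3)*(-8)**2) = 40 + (5/3 - 16 + (1/3)*64) = 40 + (5/3 - 16 + 64/3) = 40 + 7 = 47)
t - P = 31 - 1*47 = 31 - 47 = -16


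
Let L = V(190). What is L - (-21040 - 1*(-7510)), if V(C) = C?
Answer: 13720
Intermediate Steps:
L = 190
L - (-21040 - 1*(-7510)) = 190 - (-21040 - 1*(-7510)) = 190 - (-21040 + 7510) = 190 - 1*(-13530) = 190 + 13530 = 13720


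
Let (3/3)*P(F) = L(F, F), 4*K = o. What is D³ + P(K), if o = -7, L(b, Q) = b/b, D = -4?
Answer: -63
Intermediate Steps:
L(b, Q) = 1
K = -7/4 (K = (¼)*(-7) = -7/4 ≈ -1.7500)
P(F) = 1
D³ + P(K) = (-4)³ + 1 = -64 + 1 = -63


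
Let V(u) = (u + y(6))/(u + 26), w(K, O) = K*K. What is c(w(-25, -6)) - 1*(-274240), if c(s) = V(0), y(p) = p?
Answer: 3565123/13 ≈ 2.7424e+5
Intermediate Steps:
w(K, O) = K**2
V(u) = (6 + u)/(26 + u) (V(u) = (u + 6)/(u + 26) = (6 + u)/(26 + u))
c(s) = 3/13 (c(s) = (6 + 0)/(26 + 0) = 6/26 = (1/26)*6 = 3/13)
c(w(-25, -6)) - 1*(-274240) = 3/13 - 1*(-274240) = 3/13 + 274240 = 3565123/13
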